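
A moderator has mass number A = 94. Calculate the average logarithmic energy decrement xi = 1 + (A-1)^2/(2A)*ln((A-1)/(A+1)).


xi = 1 + (A-1)^2/(2A) * ln((A-1)/(A+1))
xi = 1 + (94-1)^2/(2*94) * ln((94-1)/(94 +1))
xi = 0.021126

0.021126


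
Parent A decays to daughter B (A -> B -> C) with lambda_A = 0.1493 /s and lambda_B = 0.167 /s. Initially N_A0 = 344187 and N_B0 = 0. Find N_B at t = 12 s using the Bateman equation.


N_B(t) = lambda_A * N_A0 / (lambda_B - lambda_A) * [exp(-lambda_A*t) - exp(-lambda_B*t)]
exp(-0.1493*12) = 0.1666932; exp(-0.167*12) = 0.1347950
N_B = 0.1493 * 344187 / (0.167 - 0.1493) * (0.1666932 - 0.1347950)
N_B = 92608

92608


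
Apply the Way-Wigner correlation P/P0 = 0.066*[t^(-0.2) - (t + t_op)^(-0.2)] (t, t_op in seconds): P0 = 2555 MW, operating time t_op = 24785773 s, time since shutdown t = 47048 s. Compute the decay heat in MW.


P/P0 = 0.066 * [t^(-0.2) - (t + t_op)^(-0.2)]
P/P0 = 0.066 * [47048^(-0.2) - (47048 + 24785773)^(-0.2)]
P/P0 = 0.066 * [0.1162765 - 0.03318905] = 0.005483772
P = 2555 * 0.005483772 = 14.011 MW

14.011


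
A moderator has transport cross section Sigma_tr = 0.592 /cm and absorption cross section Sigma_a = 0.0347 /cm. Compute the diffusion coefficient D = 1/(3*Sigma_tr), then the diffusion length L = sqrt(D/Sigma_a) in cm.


D = 1 / (3 * Sigma_tr) = 1 / (3 * 0.592) = 0.5630631 cm
L = sqrt(D / Sigma_a)
L = sqrt(0.5630631 / 0.0347)
L = 4.0282 cm

4.0282


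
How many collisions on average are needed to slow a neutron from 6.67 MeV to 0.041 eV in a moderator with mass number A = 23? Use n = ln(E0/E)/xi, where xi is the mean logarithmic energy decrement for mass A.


xi = 1 + (A-1)^2/(2A)*ln((A-1)/(A+1)) = 0.08448899 (for A = 23)
n = ln(E0/E) / xi
n = ln(6.67e6 / 0.041) / 0.08448899
n = ln(1.626829e+08) / 0.08448899 = 223.78

223.78


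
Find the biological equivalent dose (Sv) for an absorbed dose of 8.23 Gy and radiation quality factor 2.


H = D * Q
H = 8.23 * 2
H = 16.460 Sv

16.460


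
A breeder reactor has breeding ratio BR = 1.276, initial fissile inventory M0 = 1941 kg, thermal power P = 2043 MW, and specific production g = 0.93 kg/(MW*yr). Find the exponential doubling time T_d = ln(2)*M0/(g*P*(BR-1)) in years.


Breeding gain G = BR - 1 = 1.276 - 1 = 0.276
Fissile production rate = g * P * G = 0.93 * 2043 * 0.276 = 524.39724 kg/yr
T_d = ln(2) * M0 / (g * P * G)
T_d = ln(2) * 1941 / 524.39724 = 2.5656 yr

2.5656


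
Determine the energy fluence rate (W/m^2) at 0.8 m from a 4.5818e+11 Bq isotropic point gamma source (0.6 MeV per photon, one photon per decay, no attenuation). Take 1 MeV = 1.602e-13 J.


psi = A * E * 1.602e-13 / (4*pi*r^2)
psi = 4.5818e+11 * 0.6 * 1.602e-13 / (4*pi*0.8^2)
psi = 0.0054760 W/m^2

0.0054760


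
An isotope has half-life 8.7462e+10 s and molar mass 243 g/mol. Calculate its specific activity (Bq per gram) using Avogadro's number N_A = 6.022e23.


lambda = ln(2) / t_half = ln(2) / 8.7462e+10 = 7.925124e-12 /s
SA = lambda * N_A / M
SA = 7.925124e-12 * 6.022e23 / 243
SA = 1.9640e+10 Bq/g

1.9640e+10


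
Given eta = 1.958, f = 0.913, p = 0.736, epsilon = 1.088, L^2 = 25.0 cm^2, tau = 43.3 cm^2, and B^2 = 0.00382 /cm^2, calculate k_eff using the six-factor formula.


k_inf = eta*f*p*eps = 1.958*0.913*0.736*1.088 = 1.431496
P_TNL = 1/(1 + L^2*B^2) = 1/(1 + 25.0*0.00382) = 0.9128252
P_FNL = exp(-B^2*tau) = exp(-0.00382*43.3) = 0.8475495
k_eff = k_inf * P_TNL * P_FNL = 1.431496 * 0.9128252 * 0.8475495
k_eff = 1.1075

1.1075


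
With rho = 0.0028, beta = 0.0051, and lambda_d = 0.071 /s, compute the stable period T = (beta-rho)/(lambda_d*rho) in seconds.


T = (beta - rho) / (lambda_d * rho)
T = (0.0051 - 0.0028) / (0.071 * 0.0028)
T = 11.569 s

11.569


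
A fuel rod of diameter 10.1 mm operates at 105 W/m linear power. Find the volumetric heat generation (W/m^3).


r = D / 2 / 1000 = 10.1 / 2 / 1000 = 0.00505 m
q''' = q' / (pi * r^2)
q''' = 105 / (pi * 0.00505^2)
q''' = 1.3106e+06 W/m^3

1.3106e+06


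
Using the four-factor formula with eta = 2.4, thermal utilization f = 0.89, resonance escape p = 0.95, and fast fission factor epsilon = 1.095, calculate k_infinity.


k_inf = eta * f * p * epsilon
k_inf = 2.4 * 0.89 * 0.95 * 1.095
k_inf = 2.2220

2.2220


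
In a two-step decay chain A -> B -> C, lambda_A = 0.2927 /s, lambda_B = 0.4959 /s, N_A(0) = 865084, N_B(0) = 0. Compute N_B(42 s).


N_B(t) = lambda_A * N_A0 / (lambda_B - lambda_A) * [exp(-lambda_A*t) - exp(-lambda_B*t)]
exp(-0.2927*42) = 4.581885e-06; exp(-0.4959*42) = 9.007440e-10
N_B = 0.2927 * 865084 / (0.4959 - 0.2927) * (4.581885e-06 - 9.007440e-10)
N_B = 5.7084

5.7084


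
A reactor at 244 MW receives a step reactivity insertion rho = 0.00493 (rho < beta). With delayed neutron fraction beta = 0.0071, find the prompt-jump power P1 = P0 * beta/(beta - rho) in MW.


P1/P0 = beta / (beta - rho)
P1/P0 = 0.0071 / (0.0071 - 0.00493) = 3.271889
P1 = 244 * 3.271889 = 798.34 MW

798.34


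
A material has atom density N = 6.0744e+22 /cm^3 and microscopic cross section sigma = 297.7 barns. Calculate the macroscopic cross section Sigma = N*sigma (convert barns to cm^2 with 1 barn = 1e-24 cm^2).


Sigma = N * sigma_barns * 1e-24
Sigma = 6.0744e+22 * 297.7 * 1e-24
Sigma = 18.083 /cm

18.083


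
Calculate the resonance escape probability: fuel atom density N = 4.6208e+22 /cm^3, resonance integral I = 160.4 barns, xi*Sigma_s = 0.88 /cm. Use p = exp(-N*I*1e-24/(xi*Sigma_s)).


p = exp(-N * I * 1e-24 / (xi*Sigma_s))
p = exp(-4.6208e+22 * 160.4 * 1e-24 / 0.88)
p = 2.1987e-04

2.1987e-04


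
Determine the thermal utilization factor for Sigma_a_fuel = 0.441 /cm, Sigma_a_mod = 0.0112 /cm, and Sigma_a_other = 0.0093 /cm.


f = Sigma_a_fuel / (Sigma_a_fuel + Sigma_a_mod + Sigma_a_other)
f = 0.441 / (0.441 + 0.0112 + 0.0093)
f = 0.95558

0.95558


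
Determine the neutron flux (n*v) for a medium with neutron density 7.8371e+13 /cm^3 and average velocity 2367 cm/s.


phi = n * v
phi = 7.8371e+13 * 2367
phi = 1.8550e+17 /cm^2/s

1.8550e+17


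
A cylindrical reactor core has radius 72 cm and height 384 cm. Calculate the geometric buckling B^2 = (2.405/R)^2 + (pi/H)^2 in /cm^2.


B^2 = (2.405/R)^2 + (pi/H)^2
B^2 = (2.405/72)^2 + (pi/384)^2
B^2 = 0.0011827 /cm^2

0.0011827


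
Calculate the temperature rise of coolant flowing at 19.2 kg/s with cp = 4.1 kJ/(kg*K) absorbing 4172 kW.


dT = Q / (m_dot * cp)
dT = 4172 / (19.2 * 4.1)
dT = 52.998 C

52.998


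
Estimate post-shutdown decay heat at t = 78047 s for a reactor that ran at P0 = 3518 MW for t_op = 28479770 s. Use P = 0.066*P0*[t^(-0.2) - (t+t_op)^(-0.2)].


P/P0 = 0.066 * [t^(-0.2) - (t + t_op)^(-0.2)]
P/P0 = 0.066 * [78047^(-0.2) - (78047 + 28479770)^(-0.2)]
P/P0 = 0.066 * [0.1050821 - 0.03227416] = 0.004805324
P = 3518 * 0.004805324 = 16.905 MW

16.905


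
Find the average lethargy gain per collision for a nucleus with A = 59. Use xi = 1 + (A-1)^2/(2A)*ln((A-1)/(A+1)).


xi = 1 + (A-1)^2/(2A) * ln((A-1)/(A+1))
xi = 1 + (59-1)^2/(2*59) * ln((59-1)/(59 +1))
xi = 0.033518

0.033518


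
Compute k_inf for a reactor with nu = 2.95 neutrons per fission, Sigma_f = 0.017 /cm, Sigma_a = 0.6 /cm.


k_inf = nu * Sigma_f / Sigma_a
k_inf = 2.95 * 0.017 / 0.6
k_inf = 0.083583

0.083583


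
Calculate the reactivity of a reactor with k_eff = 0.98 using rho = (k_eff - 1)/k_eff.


rho = (k_eff - 1) / k_eff
rho = (0.98 - 1) / 0.98
rho = -0.020408

-0.020408


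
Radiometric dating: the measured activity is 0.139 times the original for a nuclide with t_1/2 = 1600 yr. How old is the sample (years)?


lambda = ln(2) / t_half = ln(2) / 1600 = 4.332170e-04 /yr
t = -ln(A/A0) / lambda
t = -ln(0.139) / 4.332170e-04
t = 4554.9 yr

4554.9


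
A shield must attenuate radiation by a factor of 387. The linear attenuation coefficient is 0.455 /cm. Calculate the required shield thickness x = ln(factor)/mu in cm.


x = ln(factor) / mu
x = ln(387) / 0.455
x = 13.095 cm

13.095


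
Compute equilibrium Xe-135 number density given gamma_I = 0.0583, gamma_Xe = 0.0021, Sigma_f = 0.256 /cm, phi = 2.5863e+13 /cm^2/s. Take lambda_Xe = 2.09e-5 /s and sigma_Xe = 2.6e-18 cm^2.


Xe_eq = (gamma_I + gamma_Xe) * Sigma_f * phi / (lambda_Xe + sigma_Xe * phi)
Numerator = (0.0583 + 0.0021) * 0.256 * 2.5863e+13 = 3.999041e+11
Denominator = 2.09e-5 + 2.6e-18 * 2.5863e+13 = 8.814380e-05
Xe_eq = 3.999041e+11 / 8.814380e-05 = 4.5370e+15 /cm^3

4.5370e+15


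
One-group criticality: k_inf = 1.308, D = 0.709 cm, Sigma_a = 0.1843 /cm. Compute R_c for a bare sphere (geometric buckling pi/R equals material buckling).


L^2 = D / Sigma_a = 0.709 / 0.1843 = 3.846989 cm^2
B_m^2 = (k_inf - 1) / L^2 = (1.308 - 1) / 3.846989 = 0.08006262 /cm^2
For a bare sphere: B_g = pi/R, so R_c = pi / sqrt(B_m^2)
R_c = pi / sqrt(0.08006262) = 11.103 cm

11.103


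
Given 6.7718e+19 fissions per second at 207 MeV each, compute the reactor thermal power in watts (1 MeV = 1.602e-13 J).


P = fission_rate * E_MeV * 1.602e-13
P = 6.7718e+19 * 207 * 1.602e-13
P = 2.2456e+09 W

2.2456e+09


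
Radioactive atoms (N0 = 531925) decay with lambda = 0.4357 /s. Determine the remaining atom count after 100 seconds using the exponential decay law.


N = N0 * exp(-lambda * t)
N = 531925 * exp(-0.4357 * 100)
N = 6.3627e-14

6.3627e-14


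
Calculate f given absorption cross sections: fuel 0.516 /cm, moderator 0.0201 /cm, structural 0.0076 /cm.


f = Sigma_a_fuel / (Sigma_a_fuel + Sigma_a_mod + Sigma_a_other)
f = 0.516 / (0.516 + 0.0201 + 0.0076)
f = 0.94905

0.94905


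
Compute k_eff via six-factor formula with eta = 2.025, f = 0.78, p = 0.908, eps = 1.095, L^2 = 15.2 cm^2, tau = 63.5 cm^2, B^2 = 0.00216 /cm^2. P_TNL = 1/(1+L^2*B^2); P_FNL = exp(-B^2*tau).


k_inf = eta*f*p*eps = 2.025*0.78*0.908*1.095 = 1.570434
P_TNL = 1/(1 + L^2*B^2) = 1/(1 + 15.2*0.00216) = 0.9682117
P_FNL = exp(-B^2*tau) = exp(-0.00216*63.5) = 0.8718307
k_eff = k_inf * P_TNL * P_FNL = 1.570434 * 0.9682117 * 0.8718307
k_eff = 1.3256

1.3256


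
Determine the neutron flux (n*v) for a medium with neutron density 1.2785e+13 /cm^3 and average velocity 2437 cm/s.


phi = n * v
phi = 1.2785e+13 * 2437
phi = 3.1157e+16 /cm^2/s

3.1157e+16


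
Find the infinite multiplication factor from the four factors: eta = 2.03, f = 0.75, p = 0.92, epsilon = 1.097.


k_inf = eta * f * p * epsilon
k_inf = 2.03 * 0.75 * 0.92 * 1.097
k_inf = 1.5366

1.5366


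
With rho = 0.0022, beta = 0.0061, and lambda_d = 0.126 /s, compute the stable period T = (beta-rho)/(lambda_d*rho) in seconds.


T = (beta - rho) / (lambda_d * rho)
T = (0.0061 - 0.0022) / (0.126 * 0.0022)
T = 14.069 s

14.069


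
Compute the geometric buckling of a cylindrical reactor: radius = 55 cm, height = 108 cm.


B^2 = (2.405/R)^2 + (pi/H)^2
B^2 = (2.405/55)^2 + (pi/108)^2
B^2 = 0.0027582 /cm^2

0.0027582


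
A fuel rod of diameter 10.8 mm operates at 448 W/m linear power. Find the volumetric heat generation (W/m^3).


r = D / 2 / 1000 = 10.8 / 2 / 1000 = 0.0054 m
q''' = q' / (pi * r^2)
q''' = 448 / (pi * 0.0054^2)
q''' = 4.8904e+06 W/m^3

4.8904e+06


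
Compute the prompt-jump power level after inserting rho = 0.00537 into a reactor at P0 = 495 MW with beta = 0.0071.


P1/P0 = beta / (beta - rho)
P1/P0 = 0.0071 / (0.0071 - 0.00537) = 4.104046
P1 = 495 * 4.104046 = 2031.5 MW

2031.5


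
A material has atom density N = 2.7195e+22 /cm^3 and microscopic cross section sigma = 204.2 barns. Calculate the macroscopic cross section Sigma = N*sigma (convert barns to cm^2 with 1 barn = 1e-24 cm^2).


Sigma = N * sigma_barns * 1e-24
Sigma = 2.7195e+22 * 204.2 * 1e-24
Sigma = 5.5532 /cm

5.5532


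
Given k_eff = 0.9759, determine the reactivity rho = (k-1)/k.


rho = (k_eff - 1) / k_eff
rho = (0.9759 - 1) / 0.9759
rho = -0.024695

-0.024695


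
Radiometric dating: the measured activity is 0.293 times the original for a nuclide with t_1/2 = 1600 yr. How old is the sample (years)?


lambda = ln(2) / t_half = ln(2) / 1600 = 4.332170e-04 /yr
t = -ln(A/A0) / lambda
t = -ln(0.293) / 4.332170e-04
t = 2833.6 yr

2833.6


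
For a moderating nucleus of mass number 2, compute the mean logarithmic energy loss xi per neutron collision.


xi = 1 + (A-1)^2/(2A) * ln((A-1)/(A+1))
xi = 1 + (2-1)^2/(2*2) * ln((2-1)/(2 +1))
xi = 0.72535

0.72535


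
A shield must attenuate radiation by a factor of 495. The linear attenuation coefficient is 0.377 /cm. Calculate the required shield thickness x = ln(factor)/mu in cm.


x = ln(factor) / mu
x = ln(495) / 0.377
x = 16.458 cm

16.458


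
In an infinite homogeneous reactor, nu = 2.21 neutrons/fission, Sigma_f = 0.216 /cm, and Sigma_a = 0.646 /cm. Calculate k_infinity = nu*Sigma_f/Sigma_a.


k_inf = nu * Sigma_f / Sigma_a
k_inf = 2.21 * 0.216 / 0.646
k_inf = 0.73895

0.73895


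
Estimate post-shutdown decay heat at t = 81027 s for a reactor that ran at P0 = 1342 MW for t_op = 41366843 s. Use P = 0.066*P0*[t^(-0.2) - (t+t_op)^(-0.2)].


P/P0 = 0.066 * [t^(-0.2) - (t + t_op)^(-0.2)]
P/P0 = 0.066 * [81027^(-0.2) - (81027 + 41366843)^(-0.2)]
P/P0 = 0.066 * [0.1042975 - 0.02995709] = 0.004906467
P = 1342 * 0.004906467 = 6.5845 MW

6.5845


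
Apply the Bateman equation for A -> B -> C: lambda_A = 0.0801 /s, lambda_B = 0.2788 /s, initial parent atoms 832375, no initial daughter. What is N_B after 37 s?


N_B(t) = lambda_A * N_A0 / (lambda_B - lambda_A) * [exp(-lambda_A*t) - exp(-lambda_B*t)]
exp(-0.0801*37) = 0.05162754; exp(-0.2788*37) = 3.311249e-05
N_B = 0.0801 * 832375 / (0.2788 - 0.0801) * (0.05162754 - 3.311249e-05)
N_B = 17312

17312


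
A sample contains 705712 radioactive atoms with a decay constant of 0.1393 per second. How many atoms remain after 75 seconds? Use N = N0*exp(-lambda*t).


N = N0 * exp(-lambda * t)
N = 705712 * exp(-0.1393 * 75)
N = 20.480

20.480


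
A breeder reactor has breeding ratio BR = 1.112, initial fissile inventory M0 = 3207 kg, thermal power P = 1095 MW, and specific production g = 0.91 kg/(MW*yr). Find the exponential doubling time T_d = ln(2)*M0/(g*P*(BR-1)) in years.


Breeding gain G = BR - 1 = 1.112 - 1 = 0.112
Fissile production rate = g * P * G = 0.91 * 1095 * 0.112 = 111.6024 kg/yr
T_d = ln(2) * M0 / (g * P * G)
T_d = ln(2) * 3207 / 111.6024 = 19.918 yr

19.918


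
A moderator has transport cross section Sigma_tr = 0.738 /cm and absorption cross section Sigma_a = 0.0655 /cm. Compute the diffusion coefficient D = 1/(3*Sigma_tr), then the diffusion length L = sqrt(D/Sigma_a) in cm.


D = 1 / (3 * Sigma_tr) = 1 / (3 * 0.738) = 0.4516712 cm
L = sqrt(D / Sigma_a)
L = sqrt(0.4516712 / 0.0655)
L = 2.6260 cm

2.6260


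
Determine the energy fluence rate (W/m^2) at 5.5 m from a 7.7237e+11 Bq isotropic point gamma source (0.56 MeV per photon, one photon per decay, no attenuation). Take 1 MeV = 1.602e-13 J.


psi = A * E * 1.602e-13 / (4*pi*r^2)
psi = 7.7237e+11 * 0.56 * 1.602e-13 / (4*pi*5.5^2)
psi = 1.8228e-04 W/m^2

1.8228e-04


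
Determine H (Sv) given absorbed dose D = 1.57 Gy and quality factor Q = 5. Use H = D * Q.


H = D * Q
H = 1.57 * 5
H = 7.8500 Sv

7.8500


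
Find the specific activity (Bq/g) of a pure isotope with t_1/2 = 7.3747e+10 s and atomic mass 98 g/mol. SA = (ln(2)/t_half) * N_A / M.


lambda = ln(2) / t_half = ln(2) / 7.3747e+10 = 9.398988e-12 /s
SA = lambda * N_A / M
SA = 9.398988e-12 * 6.022e23 / 98
SA = 5.7756e+10 Bq/g

5.7756e+10


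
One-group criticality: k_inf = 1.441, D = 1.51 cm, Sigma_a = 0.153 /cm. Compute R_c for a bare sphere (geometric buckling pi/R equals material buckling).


L^2 = D / Sigma_a = 1.51 / 0.153 = 9.869281 cm^2
B_m^2 = (k_inf - 1) / L^2 = (1.441 - 1) / 9.869281 = 0.04468411 /cm^2
For a bare sphere: B_g = pi/R, so R_c = pi / sqrt(B_m^2)
R_c = pi / sqrt(0.04468411) = 14.862 cm

14.862


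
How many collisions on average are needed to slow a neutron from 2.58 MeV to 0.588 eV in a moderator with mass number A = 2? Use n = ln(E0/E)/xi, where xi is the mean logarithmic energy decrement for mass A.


xi = 1 + (A-1)^2/(2A)*ln((A-1)/(A+1)) = 0.7253469 (for A = 2)
n = ln(E0/E) / xi
n = ln(2.58e6 / 0.588) / 0.7253469
n = ln(4.387755e+06) / 0.7253469 = 21.086

21.086


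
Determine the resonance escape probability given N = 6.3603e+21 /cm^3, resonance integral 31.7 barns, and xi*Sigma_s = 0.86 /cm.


p = exp(-N * I * 1e-24 / (xi*Sigma_s))
p = exp(-6.3603e+21 * 31.7 * 1e-24 / 0.86)
p = 0.79101

0.79101


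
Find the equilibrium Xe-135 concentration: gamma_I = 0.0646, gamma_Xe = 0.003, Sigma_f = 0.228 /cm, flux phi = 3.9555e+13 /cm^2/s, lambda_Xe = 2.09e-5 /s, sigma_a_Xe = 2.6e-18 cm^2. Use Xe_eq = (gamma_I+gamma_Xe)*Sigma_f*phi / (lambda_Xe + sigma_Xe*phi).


Xe_eq = (gamma_I + gamma_Xe) * Sigma_f * phi / (lambda_Xe + sigma_Xe * phi)
Numerator = (0.0646 + 0.003) * 0.228 * 3.9555e+13 = 6.096533e+11
Denominator = 2.09e-5 + 2.6e-18 * 3.9555e+13 = 1.237430e-04
Xe_eq = 6.096533e+11 / 1.237430e-04 = 4.9268e+15 /cm^3

4.9268e+15


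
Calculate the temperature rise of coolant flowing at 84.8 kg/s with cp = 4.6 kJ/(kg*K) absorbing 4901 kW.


dT = Q / (m_dot * cp)
dT = 4901 / (84.8 * 4.6)
dT = 12.564 C

12.564


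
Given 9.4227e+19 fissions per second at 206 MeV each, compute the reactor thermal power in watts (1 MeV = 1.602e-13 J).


P = fission_rate * E_MeV * 1.602e-13
P = 9.4227e+19 * 206 * 1.602e-13
P = 3.1096e+09 W

3.1096e+09


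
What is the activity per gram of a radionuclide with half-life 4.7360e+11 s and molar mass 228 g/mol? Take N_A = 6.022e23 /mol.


lambda = ln(2) / t_half = ln(2) / 4.7360e+11 = 1.463571e-12 /s
SA = lambda * N_A / M
SA = 1.463571e-12 * 6.022e23 / 228
SA = 3.8656e+09 Bq/g

3.8656e+09


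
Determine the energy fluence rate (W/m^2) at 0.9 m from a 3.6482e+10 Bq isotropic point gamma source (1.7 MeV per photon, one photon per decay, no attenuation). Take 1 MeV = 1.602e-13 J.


psi = A * E * 1.602e-13 / (4*pi*r^2)
psi = 3.6482e+10 * 1.7 * 1.602e-13 / (4*pi*0.9^2)
psi = 9.7610e-04 W/m^2

9.7610e-04


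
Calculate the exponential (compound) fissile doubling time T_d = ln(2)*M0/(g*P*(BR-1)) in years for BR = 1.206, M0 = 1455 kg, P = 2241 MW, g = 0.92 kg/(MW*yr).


Breeding gain G = BR - 1 = 1.206 - 1 = 0.206
Fissile production rate = g * P * G = 0.92 * 2241 * 0.206 = 424.71432 kg/yr
T_d = ln(2) * M0 / (g * P * G)
T_d = ln(2) * 1455 / 424.71432 = 2.3746 yr

2.3746


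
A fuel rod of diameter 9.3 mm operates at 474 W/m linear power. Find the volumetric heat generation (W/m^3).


r = D / 2 / 1000 = 9.3 / 2 / 1000 = 0.00465 m
q''' = q' / (pi * r^2)
q''' = 474 / (pi * 0.00465^2)
q''' = 6.9779e+06 W/m^3

6.9779e+06


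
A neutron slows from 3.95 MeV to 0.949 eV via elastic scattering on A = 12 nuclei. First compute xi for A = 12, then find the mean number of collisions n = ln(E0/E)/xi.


xi = 1 + (A-1)^2/(2A)*ln((A-1)/(A+1)) = 0.1577690 (for A = 12)
n = ln(E0/E) / xi
n = ln(3.95e6 / 0.949) / 0.1577690
n = ln(4.162276e+06) / 0.1577690 = 96.607

96.607


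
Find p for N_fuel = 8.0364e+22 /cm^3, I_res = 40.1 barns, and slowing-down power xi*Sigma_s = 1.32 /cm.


p = exp(-N * I * 1e-24 / (xi*Sigma_s))
p = exp(-8.0364e+22 * 40.1 * 1e-24 / 1.32)
p = 0.087042

0.087042


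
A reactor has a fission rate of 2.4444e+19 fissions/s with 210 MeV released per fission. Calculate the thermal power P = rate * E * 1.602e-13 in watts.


P = fission_rate * E_MeV * 1.602e-13
P = 2.4444e+19 * 210 * 1.602e-13
P = 8.2235e+08 W

8.2235e+08


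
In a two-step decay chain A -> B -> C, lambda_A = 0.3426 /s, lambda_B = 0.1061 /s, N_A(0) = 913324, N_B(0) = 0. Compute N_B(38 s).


N_B(t) = lambda_A * N_A0 / (lambda_B - lambda_A) * [exp(-lambda_A*t) - exp(-lambda_B*t)]
exp(-0.3426*38) = 2.218232e-06; exp(-0.1061*38) = 0.01774236
N_B = 0.3426 * 913324 / (0.1061 - 0.3426) * (2.218232e-06 - 0.01774236)
N_B = 23471

23471


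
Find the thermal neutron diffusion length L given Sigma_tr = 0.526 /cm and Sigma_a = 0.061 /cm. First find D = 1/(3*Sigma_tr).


D = 1 / (3 * Sigma_tr) = 1 / (3 * 0.526) = 0.6337136 cm
L = sqrt(D / Sigma_a)
L = sqrt(0.6337136 / 0.061)
L = 3.2232 cm

3.2232


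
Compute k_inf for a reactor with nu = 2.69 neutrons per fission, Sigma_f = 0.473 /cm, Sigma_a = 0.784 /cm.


k_inf = nu * Sigma_f / Sigma_a
k_inf = 2.69 * 0.473 / 0.784
k_inf = 1.6229

1.6229


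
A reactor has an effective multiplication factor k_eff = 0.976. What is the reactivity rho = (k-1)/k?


rho = (k_eff - 1) / k_eff
rho = (0.976 - 1) / 0.976
rho = -0.024590

-0.024590


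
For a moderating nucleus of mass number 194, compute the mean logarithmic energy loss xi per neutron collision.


xi = 1 + (A-1)^2/(2A) * ln((A-1)/(A+1))
xi = 1 + (194-1)^2/(2*194) * ln((194-1)/(194 +1))
xi = 0.010274

0.010274


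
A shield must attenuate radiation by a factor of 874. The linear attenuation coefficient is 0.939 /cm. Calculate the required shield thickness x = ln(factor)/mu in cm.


x = ln(factor) / mu
x = ln(874) / 0.939
x = 7.2131 cm

7.2131


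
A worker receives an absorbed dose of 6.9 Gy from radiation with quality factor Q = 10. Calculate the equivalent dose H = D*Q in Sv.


H = D * Q
H = 6.9 * 10
H = 69.000 Sv

69.000


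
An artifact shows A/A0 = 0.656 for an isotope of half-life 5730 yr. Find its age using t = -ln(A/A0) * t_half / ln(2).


lambda = ln(2) / t_half = ln(2) / 5730 = 1.209681e-04 /yr
t = -ln(A/A0) / lambda
t = -ln(0.656) / 1.209681e-04
t = 3485.2 yr

3485.2


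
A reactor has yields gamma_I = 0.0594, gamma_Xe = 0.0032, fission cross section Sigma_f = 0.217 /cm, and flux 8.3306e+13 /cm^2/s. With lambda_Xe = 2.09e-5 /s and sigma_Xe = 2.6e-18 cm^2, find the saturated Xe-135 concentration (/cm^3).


Xe_eq = (gamma_I + gamma_Xe) * Sigma_f * phi / (lambda_Xe + sigma_Xe * phi)
Numerator = (0.0594 + 0.0032) * 0.217 * 8.3306e+13 = 1.131645e+12
Denominator = 2.09e-5 + 2.6e-18 * 8.3306e+13 = 2.374956e-04
Xe_eq = 1.131645e+12 / 2.374956e-04 = 4.7649e+15 /cm^3

4.7649e+15


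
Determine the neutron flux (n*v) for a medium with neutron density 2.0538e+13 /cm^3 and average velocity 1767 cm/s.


phi = n * v
phi = 2.0538e+13 * 1767
phi = 3.6291e+16 /cm^2/s

3.6291e+16


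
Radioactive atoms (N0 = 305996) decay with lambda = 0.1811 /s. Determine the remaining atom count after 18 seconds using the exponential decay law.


N = N0 * exp(-lambda * t)
N = 305996 * exp(-0.1811 * 18)
N = 11749

11749


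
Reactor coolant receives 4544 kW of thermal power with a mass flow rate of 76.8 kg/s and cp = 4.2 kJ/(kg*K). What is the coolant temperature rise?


dT = Q / (m_dot * cp)
dT = 4544 / (76.8 * 4.2)
dT = 14.087 C

14.087


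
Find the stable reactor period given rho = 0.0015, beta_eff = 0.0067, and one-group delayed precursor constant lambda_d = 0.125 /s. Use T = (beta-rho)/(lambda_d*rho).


T = (beta - rho) / (lambda_d * rho)
T = (0.0067 - 0.0015) / (0.125 * 0.0015)
T = 27.733 s

27.733


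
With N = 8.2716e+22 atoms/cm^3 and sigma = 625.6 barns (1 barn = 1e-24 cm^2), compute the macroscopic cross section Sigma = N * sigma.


Sigma = N * sigma_barns * 1e-24
Sigma = 8.2716e+22 * 625.6 * 1e-24
Sigma = 51.747 /cm

51.747


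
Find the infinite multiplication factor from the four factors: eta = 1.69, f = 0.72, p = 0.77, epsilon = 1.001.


k_inf = eta * f * p * epsilon
k_inf = 1.69 * 0.72 * 0.77 * 1.001
k_inf = 0.93787

0.93787


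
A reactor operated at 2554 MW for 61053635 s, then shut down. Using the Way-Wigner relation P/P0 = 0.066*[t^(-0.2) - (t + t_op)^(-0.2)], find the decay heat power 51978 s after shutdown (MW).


P/P0 = 0.066 * [t^(-0.2) - (t + t_op)^(-0.2)]
P/P0 = 0.066 * [51978^(-0.2) - (51978 + 61053635)^(-0.2)]
P/P0 = 0.066 * [0.1139820 - 0.02771940] = 0.005693332
P = 2554 * 0.005693332 = 14.541 MW

14.541


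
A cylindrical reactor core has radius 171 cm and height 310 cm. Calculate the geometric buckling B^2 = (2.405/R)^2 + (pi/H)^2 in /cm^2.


B^2 = (2.405/R)^2 + (pi/H)^2
B^2 = (2.405/171)^2 + (pi/310)^2
B^2 = 3.0051e-04 /cm^2

3.0051e-04


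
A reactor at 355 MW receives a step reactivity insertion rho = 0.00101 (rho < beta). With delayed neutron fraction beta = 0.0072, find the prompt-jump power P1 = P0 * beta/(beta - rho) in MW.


P1/P0 = beta / (beta - rho)
P1/P0 = 0.0072 / (0.0072 - 0.00101) = 1.163166
P1 = 355 * 1.163166 = 412.92 MW

412.92


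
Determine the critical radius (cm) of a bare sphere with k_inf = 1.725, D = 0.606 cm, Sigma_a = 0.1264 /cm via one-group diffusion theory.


L^2 = D / Sigma_a = 0.606 / 0.1264 = 4.794304 cm^2
B_m^2 = (k_inf - 1) / L^2 = (1.725 - 1) / 4.794304 = 0.1512211 /cm^2
For a bare sphere: B_g = pi/R, so R_c = pi / sqrt(B_m^2)
R_c = pi / sqrt(0.1512211) = 8.0787 cm

8.0787


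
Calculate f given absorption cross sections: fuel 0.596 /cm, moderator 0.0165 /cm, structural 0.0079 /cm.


f = Sigma_a_fuel / (Sigma_a_fuel + Sigma_a_mod + Sigma_a_other)
f = 0.596 / (0.596 + 0.0165 + 0.0079)
f = 0.96067

0.96067


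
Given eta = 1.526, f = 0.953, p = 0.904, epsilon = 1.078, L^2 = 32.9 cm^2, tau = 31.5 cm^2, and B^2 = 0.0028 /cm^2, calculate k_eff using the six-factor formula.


k_inf = eta*f*p*eps = 1.526*0.953*0.904*1.078 = 1.417211
P_TNL = 1/(1 + L^2*B^2) = 1/(1 + 32.9*0.0028) = 0.9156503
P_FNL = exp(-B^2*tau) = exp(-0.0028*31.5) = 0.9155777
k_eff = k_inf * P_TNL * P_FNL = 1.417211 * 0.9156503 * 0.9155777
k_eff = 1.1881

1.1881


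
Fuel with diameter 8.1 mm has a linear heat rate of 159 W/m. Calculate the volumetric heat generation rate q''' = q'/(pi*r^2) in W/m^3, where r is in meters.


r = D / 2 / 1000 = 8.1 / 2 / 1000 = 0.00405 m
q''' = q' / (pi * r^2)
q''' = 159 / (pi * 0.00405^2)
q''' = 3.0856e+06 W/m^3

3.0856e+06


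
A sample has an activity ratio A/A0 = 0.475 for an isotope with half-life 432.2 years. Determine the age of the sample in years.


lambda = ln(2) / t_half = ln(2) / 432.2 = 0.001603765 /yr
t = -ln(A/A0) / lambda
t = -ln(0.475) / 0.001603765
t = 464.18 yr

464.18


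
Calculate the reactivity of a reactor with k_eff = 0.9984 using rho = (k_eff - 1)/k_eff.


rho = (k_eff - 1) / k_eff
rho = (0.9984 - 1) / 0.9984
rho = -0.0016026

-0.0016026


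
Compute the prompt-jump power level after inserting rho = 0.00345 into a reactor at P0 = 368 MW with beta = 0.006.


P1/P0 = beta / (beta - rho)
P1/P0 = 0.006 / (0.006 - 0.00345) = 2.352941
P1 = 368 * 2.352941 = 865.88 MW

865.88


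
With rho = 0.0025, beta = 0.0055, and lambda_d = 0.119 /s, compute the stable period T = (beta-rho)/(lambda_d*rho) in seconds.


T = (beta - rho) / (lambda_d * rho)
T = (0.0055 - 0.0025) / (0.119 * 0.0025)
T = 10.084 s

10.084


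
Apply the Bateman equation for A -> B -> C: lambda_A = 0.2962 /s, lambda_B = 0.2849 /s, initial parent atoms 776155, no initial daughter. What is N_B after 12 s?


N_B(t) = lambda_A * N_A0 / (lambda_B - lambda_A) * [exp(-lambda_A*t) - exp(-lambda_B*t)]
exp(-0.2962*12) = 0.02859853; exp(-0.2849*12) = 0.03275171
N_B = 0.2962 * 776155 / (0.2849 - 0.2962) * (0.02859853 - 0.03275171)
N_B = 84496

84496


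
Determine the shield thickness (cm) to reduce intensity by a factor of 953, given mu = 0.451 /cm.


x = ln(factor) / mu
x = ln(953) / 0.451
x = 15.210 cm

15.210


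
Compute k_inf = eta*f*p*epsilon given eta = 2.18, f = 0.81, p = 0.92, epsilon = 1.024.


k_inf = eta * f * p * epsilon
k_inf = 2.18 * 0.81 * 0.92 * 1.024
k_inf = 1.6635

1.6635


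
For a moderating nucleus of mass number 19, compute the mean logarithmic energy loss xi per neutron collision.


xi = 1 + (A-1)^2/(2A) * ln((A-1)/(A+1))
xi = 1 + (19-1)^2/(2*19) * ln((19-1)/(19 +1))
xi = 0.10166

0.10166


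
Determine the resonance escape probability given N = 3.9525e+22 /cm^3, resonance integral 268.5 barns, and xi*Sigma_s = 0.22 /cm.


p = exp(-N * I * 1e-24 / (xi*Sigma_s))
p = exp(-3.9525e+22 * 268.5 * 1e-24 / 0.22)
p = 1.1228e-21

1.1228e-21


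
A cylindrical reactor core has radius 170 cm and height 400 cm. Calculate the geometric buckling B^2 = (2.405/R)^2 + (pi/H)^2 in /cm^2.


B^2 = (2.405/R)^2 + (pi/H)^2
B^2 = (2.405/170)^2 + (pi/400)^2
B^2 = 2.6182e-04 /cm^2

2.6182e-04


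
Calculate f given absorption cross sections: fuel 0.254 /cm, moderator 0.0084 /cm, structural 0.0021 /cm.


f = Sigma_a_fuel / (Sigma_a_fuel + Sigma_a_mod + Sigma_a_other)
f = 0.254 / (0.254 + 0.0084 + 0.0021)
f = 0.96030

0.96030


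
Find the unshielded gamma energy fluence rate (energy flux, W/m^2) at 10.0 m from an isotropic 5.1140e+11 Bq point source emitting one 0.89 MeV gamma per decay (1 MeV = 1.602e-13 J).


psi = A * E * 1.602e-13 / (4*pi*r^2)
psi = 5.1140e+11 * 0.89 * 1.602e-13 / (4*pi*10.0^2)
psi = 5.8023e-05 W/m^2

5.8023e-05


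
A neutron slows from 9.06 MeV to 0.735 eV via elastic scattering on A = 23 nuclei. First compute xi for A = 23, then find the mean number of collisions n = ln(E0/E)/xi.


xi = 1 + (A-1)^2/(2A)*ln((A-1)/(A+1)) = 0.08448899 (for A = 23)
n = ln(E0/E) / xi
n = ln(9.06e6 / 0.735) / 0.08448899
n = ln(1.232653e+07) / 0.08448899 = 193.25

193.25


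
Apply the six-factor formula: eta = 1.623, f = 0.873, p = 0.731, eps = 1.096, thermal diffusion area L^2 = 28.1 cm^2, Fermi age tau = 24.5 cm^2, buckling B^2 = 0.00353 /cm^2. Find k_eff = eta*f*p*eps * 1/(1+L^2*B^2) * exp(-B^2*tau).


k_inf = eta*f*p*eps = 1.623*0.873*0.731*1.096 = 1.135169
P_TNL = 1/(1 + L^2*B^2) = 1/(1 + 28.1*0.00353) = 0.9097583
P_FNL = exp(-B^2*tau) = exp(-0.00353*24.5) = 0.9171493
k_eff = k_inf * P_TNL * P_FNL = 1.135169 * 0.9097583 * 0.9171493
k_eff = 0.94717

0.94717


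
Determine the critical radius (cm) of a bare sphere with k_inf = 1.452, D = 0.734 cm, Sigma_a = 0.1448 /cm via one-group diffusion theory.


L^2 = D / Sigma_a = 0.734 / 0.1448 = 5.069061 cm^2
B_m^2 = (k_inf - 1) / L^2 = (1.452 - 1) / 5.069061 = 0.08916839 /cm^2
For a bare sphere: B_g = pi/R, so R_c = pi / sqrt(B_m^2)
R_c = pi / sqrt(0.08916839) = 10.521 cm

10.521


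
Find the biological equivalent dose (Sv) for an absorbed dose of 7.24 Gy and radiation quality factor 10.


H = D * Q
H = 7.24 * 10
H = 72.400 Sv

72.400


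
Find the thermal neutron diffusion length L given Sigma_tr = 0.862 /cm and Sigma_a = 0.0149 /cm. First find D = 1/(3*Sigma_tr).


D = 1 / (3 * Sigma_tr) = 1 / (3 * 0.862) = 0.3866976 cm
L = sqrt(D / Sigma_a)
L = sqrt(0.3866976 / 0.0149)
L = 5.0944 cm

5.0944


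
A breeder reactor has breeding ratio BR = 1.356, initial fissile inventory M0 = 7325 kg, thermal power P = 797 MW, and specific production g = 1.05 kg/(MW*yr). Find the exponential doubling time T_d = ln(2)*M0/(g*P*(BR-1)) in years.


Breeding gain G = BR - 1 = 1.356 - 1 = 0.356
Fissile production rate = g * P * G = 1.05 * 797 * 0.356 = 297.9186 kg/yr
T_d = ln(2) * M0 / (g * P * G)
T_d = ln(2) * 7325 / 297.9186 = 17.043 yr

17.043


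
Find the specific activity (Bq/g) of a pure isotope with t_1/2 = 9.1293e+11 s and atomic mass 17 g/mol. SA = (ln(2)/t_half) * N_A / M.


lambda = ln(2) / t_half = ln(2) / 9.1293e+11 = 7.592556e-13 /s
SA = lambda * N_A / M
SA = 7.592556e-13 * 6.022e23 / 17
SA = 2.6896e+10 Bq/g

2.6896e+10


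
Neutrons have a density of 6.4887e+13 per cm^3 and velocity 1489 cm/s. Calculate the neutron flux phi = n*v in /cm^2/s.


phi = n * v
phi = 6.4887e+13 * 1489
phi = 9.6617e+16 /cm^2/s

9.6617e+16


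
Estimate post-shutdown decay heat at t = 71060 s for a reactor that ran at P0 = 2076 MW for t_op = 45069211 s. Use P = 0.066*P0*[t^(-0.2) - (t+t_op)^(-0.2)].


P/P0 = 0.066 * [t^(-0.2) - (t + t_op)^(-0.2)]
P/P0 = 0.066 * [71060^(-0.2) - (71060 + 45069211)^(-0.2)]
P/P0 = 0.066 * [0.1070718 - 0.02945013] = 0.005123030
P = 2076 * 0.005123030 = 10.635 MW

10.635


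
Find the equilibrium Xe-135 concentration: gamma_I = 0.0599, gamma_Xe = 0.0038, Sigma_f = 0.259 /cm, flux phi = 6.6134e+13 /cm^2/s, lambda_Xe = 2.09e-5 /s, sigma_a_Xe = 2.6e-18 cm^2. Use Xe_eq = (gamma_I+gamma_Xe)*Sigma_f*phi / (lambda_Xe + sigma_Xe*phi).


Xe_eq = (gamma_I + gamma_Xe) * Sigma_f * phi / (lambda_Xe + sigma_Xe * phi)
Numerator = (0.0599 + 0.0038) * 0.259 * 6.6134e+13 = 1.091099e+12
Denominator = 2.09e-5 + 2.6e-18 * 6.6134e+13 = 1.928484e-04
Xe_eq = 1.091099e+12 / 1.928484e-04 = 5.6578e+15 /cm^3

5.6578e+15


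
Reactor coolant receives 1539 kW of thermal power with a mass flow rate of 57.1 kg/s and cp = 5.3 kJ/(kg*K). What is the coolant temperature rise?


dT = Q / (m_dot * cp)
dT = 1539 / (57.1 * 5.3)
dT = 5.0854 C

5.0854


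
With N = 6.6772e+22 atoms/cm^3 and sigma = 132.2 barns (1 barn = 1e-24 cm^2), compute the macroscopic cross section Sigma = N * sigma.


Sigma = N * sigma_barns * 1e-24
Sigma = 6.6772e+22 * 132.2 * 1e-24
Sigma = 8.8273 /cm

8.8273


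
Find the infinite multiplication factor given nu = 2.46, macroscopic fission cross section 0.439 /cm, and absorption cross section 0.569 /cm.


k_inf = nu * Sigma_f / Sigma_a
k_inf = 2.46 * 0.439 / 0.569
k_inf = 1.8980

1.8980


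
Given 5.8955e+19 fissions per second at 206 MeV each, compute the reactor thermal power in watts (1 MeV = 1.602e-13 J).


P = fission_rate * E_MeV * 1.602e-13
P = 5.8955e+19 * 206 * 1.602e-13
P = 1.9456e+09 W

1.9456e+09


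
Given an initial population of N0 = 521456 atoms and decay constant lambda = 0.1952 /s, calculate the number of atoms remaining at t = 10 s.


N = N0 * exp(-lambda * t)
N = 521456 * exp(-0.1952 * 10)
N = 74041

74041


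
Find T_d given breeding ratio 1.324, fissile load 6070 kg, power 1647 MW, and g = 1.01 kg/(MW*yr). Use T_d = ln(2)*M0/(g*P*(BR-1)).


Breeding gain G = BR - 1 = 1.324 - 1 = 0.324
Fissile production rate = g * P * G = 1.01 * 1647 * 0.324 = 538.96428 kg/yr
T_d = ln(2) * M0 / (g * P * G)
T_d = ln(2) * 6070 / 538.96428 = 7.8065 yr

7.8065


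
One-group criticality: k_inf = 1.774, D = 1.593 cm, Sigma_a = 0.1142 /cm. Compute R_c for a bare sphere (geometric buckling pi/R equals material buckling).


L^2 = D / Sigma_a = 1.593 / 0.1142 = 13.94921 cm^2
B_m^2 = (k_inf - 1) / L^2 = (1.774 - 1) / 13.94921 = 0.05548701 /cm^2
For a bare sphere: B_g = pi/R, so R_c = pi / sqrt(B_m^2)
R_c = pi / sqrt(0.05548701) = 13.337 cm

13.337


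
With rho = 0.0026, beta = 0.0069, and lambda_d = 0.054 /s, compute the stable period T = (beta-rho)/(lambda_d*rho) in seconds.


T = (beta - rho) / (lambda_d * rho)
T = (0.0069 - 0.0026) / (0.054 * 0.0026)
T = 30.627 s

30.627


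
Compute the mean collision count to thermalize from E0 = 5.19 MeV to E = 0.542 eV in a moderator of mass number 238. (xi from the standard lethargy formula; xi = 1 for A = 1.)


xi = 1 + (A-1)^2/(2A)*ln((A-1)/(A+1)) = 0.008379872 (for A = 238)
n = ln(E0/E) / xi
n = ln(5.19e6 / 0.542) / 0.008379872
n = ln(9.575646e+06) / 0.008379872 = 1918.3

1918.3


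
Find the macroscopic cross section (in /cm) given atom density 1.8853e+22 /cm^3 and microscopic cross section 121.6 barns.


Sigma = N * sigma_barns * 1e-24
Sigma = 1.8853e+22 * 121.6 * 1e-24
Sigma = 2.2925 /cm

2.2925


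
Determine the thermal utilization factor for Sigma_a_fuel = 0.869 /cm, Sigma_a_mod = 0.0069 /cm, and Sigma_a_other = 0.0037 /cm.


f = Sigma_a_fuel / (Sigma_a_fuel + Sigma_a_mod + Sigma_a_other)
f = 0.869 / (0.869 + 0.0069 + 0.0037)
f = 0.98795

0.98795


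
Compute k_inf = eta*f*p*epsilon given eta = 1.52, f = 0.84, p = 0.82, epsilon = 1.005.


k_inf = eta * f * p * epsilon
k_inf = 1.52 * 0.84 * 0.82 * 1.005
k_inf = 1.0522

1.0522


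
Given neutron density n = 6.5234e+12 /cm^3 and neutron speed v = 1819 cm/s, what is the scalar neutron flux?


phi = n * v
phi = 6.5234e+12 * 1819
phi = 1.1866e+16 /cm^2/s

1.1866e+16


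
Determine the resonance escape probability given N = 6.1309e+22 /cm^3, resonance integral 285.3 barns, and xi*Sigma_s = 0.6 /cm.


p = exp(-N * I * 1e-24 / (xi*Sigma_s))
p = exp(-6.1309e+22 * 285.3 * 1e-24 / 0.6)
p = 2.1840e-13

2.1840e-13


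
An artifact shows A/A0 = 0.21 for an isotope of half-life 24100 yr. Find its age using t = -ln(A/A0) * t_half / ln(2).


lambda = ln(2) / t_half = ln(2) / 24100 = 2.876129e-05 /yr
t = -ln(A/A0) / lambda
t = -ln(0.21) / 2.876129e-05
t = 54262 yr

54262


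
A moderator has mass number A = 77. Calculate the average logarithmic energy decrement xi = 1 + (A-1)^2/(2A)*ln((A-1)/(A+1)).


xi = 1 + (A-1)^2/(2A) * ln((A-1)/(A+1))
xi = 1 + (77-1)^2/(2*77) * ln((77-1)/(77 +1))
xi = 0.025751

0.025751


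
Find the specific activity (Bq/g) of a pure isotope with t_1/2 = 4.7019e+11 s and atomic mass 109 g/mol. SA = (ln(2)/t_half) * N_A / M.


lambda = ln(2) / t_half = ln(2) / 4.7019e+11 = 1.474185e-12 /s
SA = lambda * N_A / M
SA = 1.474185e-12 * 6.022e23 / 109
SA = 8.1445e+09 Bq/g

8.1445e+09


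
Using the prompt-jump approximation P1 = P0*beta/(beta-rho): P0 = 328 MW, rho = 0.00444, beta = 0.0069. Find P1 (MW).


P1/P0 = beta / (beta - rho)
P1/P0 = 0.0069 / (0.0069 - 0.00444) = 2.804878
P1 = 328 * 2.804878 = 920.00 MW

920.00


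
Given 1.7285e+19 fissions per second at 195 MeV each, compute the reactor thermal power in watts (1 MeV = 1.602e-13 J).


P = fission_rate * E_MeV * 1.602e-13
P = 1.7285e+19 * 195 * 1.602e-13
P = 5.3997e+08 W

5.3997e+08


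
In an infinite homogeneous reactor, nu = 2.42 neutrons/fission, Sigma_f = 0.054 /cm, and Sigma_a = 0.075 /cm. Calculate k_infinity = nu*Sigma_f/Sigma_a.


k_inf = nu * Sigma_f / Sigma_a
k_inf = 2.42 * 0.054 / 0.075
k_inf = 1.7424

1.7424


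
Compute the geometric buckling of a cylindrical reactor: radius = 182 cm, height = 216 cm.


B^2 = (2.405/R)^2 + (pi/H)^2
B^2 = (2.405/182)^2 + (pi/216)^2
B^2 = 3.8616e-04 /cm^2

3.8616e-04


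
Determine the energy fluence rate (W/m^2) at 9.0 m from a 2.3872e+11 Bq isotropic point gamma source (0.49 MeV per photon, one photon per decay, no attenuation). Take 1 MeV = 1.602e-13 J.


psi = A * E * 1.602e-13 / (4*pi*r^2)
psi = 2.3872e+11 * 0.49 * 1.602e-13 / (4*pi*9.0^2)
psi = 1.8410e-05 W/m^2

1.8410e-05


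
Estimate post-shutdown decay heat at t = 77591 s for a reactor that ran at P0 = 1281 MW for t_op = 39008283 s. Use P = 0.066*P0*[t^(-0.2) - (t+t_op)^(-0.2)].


P/P0 = 0.066 * [t^(-0.2) - (t + t_op)^(-0.2)]
P/P0 = 0.066 * [77591^(-0.2) - (77591 + 39008283)^(-0.2)]
P/P0 = 0.066 * [0.1052053 - 0.03031070] = 0.004943044
P = 1281 * 0.004943044 = 6.3320 MW

6.3320


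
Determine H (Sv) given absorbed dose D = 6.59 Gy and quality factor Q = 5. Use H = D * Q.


H = D * Q
H = 6.59 * 5
H = 32.950 Sv

32.950


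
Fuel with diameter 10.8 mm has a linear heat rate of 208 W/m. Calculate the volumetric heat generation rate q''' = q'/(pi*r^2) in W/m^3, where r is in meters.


r = D / 2 / 1000 = 10.8 / 2 / 1000 = 0.0054 m
q''' = q' / (pi * r^2)
q''' = 208 / (pi * 0.0054^2)
q''' = 2.2705e+06 W/m^3

2.2705e+06


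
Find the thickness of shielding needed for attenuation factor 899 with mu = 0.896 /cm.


x = ln(factor) / mu
x = ln(899) / 0.896
x = 7.5907 cm

7.5907


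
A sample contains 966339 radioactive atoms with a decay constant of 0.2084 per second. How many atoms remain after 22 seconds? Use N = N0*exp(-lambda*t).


N = N0 * exp(-lambda * t)
N = 966339 * exp(-0.2084 * 22)
N = 9862.3

9862.3


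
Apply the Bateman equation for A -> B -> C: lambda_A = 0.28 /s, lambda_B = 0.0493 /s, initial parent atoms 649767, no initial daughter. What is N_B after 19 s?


N_B(t) = lambda_A * N_A0 / (lambda_B - lambda_A) * [exp(-lambda_A*t) - exp(-lambda_B*t)]
exp(-0.28*19) = 0.004892754; exp(-0.0493*19) = 0.3919190
N_B = 0.28 * 649767 / (0.0493 - 0.28) * (0.004892754 - 0.3919190)
N_B = 305217

305217


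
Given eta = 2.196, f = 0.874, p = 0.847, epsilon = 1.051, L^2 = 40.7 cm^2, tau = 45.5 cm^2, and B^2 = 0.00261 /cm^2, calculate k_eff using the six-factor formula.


k_inf = eta*f*p*eps = 2.196*0.874*0.847*1.051 = 1.708559
P_TNL = 1/(1 + L^2*B^2) = 1/(1 + 40.7*0.00261) = 0.9039736
P_FNL = exp(-B^2*tau) = exp(-0.00261*45.5) = 0.8880253
k_eff = k_inf * P_TNL * P_FNL = 1.708559 * 0.9039736 * 0.8880253
k_eff = 1.3715

1.3715
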